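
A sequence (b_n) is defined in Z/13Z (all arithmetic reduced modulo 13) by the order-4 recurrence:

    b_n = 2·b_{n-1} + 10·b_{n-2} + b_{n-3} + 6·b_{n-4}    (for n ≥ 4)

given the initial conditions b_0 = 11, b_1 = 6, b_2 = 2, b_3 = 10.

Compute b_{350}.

b_4 = 2·10 + 10·2 + 1·6 + 6·11 = 8
b_5 = 2·8 + 10·10 + 1·2 + 6·6 = 11
b_6 = 2·11 + 10·8 + 1·10 + 6·2 = 7
b_7 = 2·7 + 10·11 + 1·8 + 6·10 = 10
b_8 = 2·10 + 10·7 + 1·11 + 6·8 = 6
b_9 = 2·6 + 10·10 + 1·7 + 6·11 = 3
Continuing the recurrence:
  b_10 = 1;  b_11 = 7;  b_12 = 11;  b_13 = 7;  b_14 = 7;  b_15 = 7
  b_16 = 1;  b_17 = 4;  b_18 = 2;  b_19 = 9;  b_20 = 9;  b_21 = 4
  b_22 = 2;  b_23 = 3;  b_24 = 6;  b_25 = 3;  b_26 = 3;  b_27 = 8
  b_28 = 7;  b_29 = 11;  b_30 = 1;  b_31 = 11;  b_32 = 7;  b_33 = 9
  b_34 = 1;  b_35 = 9;  b_36 = 1;  b_37 = 4;  b_38 = 7;  b_39 = 5
  b_40 = 12;  b_41 = 1;  b_42 = 0;  b_43 = 0;  b_44 = 8;  b_45 = 9
  b_46 = 7;  b_47 = 8;  b_48 = 0;  b_49 = 11;  b_50 = 7;  b_51 = 3
  b_52 = 9;  b_53 = 4;  b_54 = 0;  b_55 = 2;  b_56 = 10;  b_57 = 12
  b_58 = 9;  b_59 = 4;  b_60 = 1;  b_61 = 6;  b_62 = 2;  b_63 = 11
  b_64 = 2;  b_65 = 9;  b_66 = 9;  b_67 = 7;  b_68 = 8;  b_69 = 6
  b_70 = 10;  b_71 = 0;  b_72 = 11;  b_73 = 3;  b_74 = 7;  b_75 = 3
  b_76 = 2;  b_77 = 7;  b_78 = 1;  b_79 = 1;  b_80 = 5;  b_81 = 11
  b_82 = 1;  b_83 = 6;  b_84 = 11;  b_85 = 6;  b_86 = 4;  b_87 = 11
  b_88 = 4;  b_89 = 2;  b_90 = 1;  b_91 = 1;  b_92 = 12;  b_93 = 8
  b_94 = 0;  b_95 = 7;  b_96 = 3;  b_97 = 7;  b_98 = 12;  b_99 = 9
  b_100 = 7;  b_101 = 2;  b_102 = 12;  b_103 = 1;  b_104 = 10;  b_105 = 2
  b_106 = 8;  b_107 = 0;  b_108 = 12;  b_109 = 5;  b_110 = 9;  b_111 = 2
  b_112 = 2;  b_113 = 11;  b_114 = 7;  b_115 = 8;  b_116 = 5;  b_117 = 7
  b_118 = 10;  b_119 = 0;  b_120 = 7;  b_121 = 1;  b_122 = 2;  b_123 = 8
  b_124 = 1;  b_125 = 12;  b_126 = 2;  b_127 = 4;  b_128 = 7;  b_129 = 11
  b_130 = 4;  b_131 = 6;  b_132 = 1;  b_133 = 2;  b_134 = 5;  b_135 = 2
  b_136 = 10;  b_137 = 5;  b_138 = 12;  b_139 = 5;  b_140 = 0;  b_141 = 1
  b_142 = 1;  b_143 = 3;  b_144 = 4;  b_145 = 6;  b_146 = 9;  b_147 = 9
  b_148 = 8;  b_149 = 8;  b_150 = 3;  b_151 = 5;  b_152 = 5;  b_153 = 7
  b_154 = 9;  b_155 = 6;  b_156 = 9;  b_157 = 12;  b_158 = 5;  b_159 = 6
  b_160 = 11;  b_161 = 3;  b_162 = 9;  b_163 = 4;  b_164 = 11;  b_165 = 11
  b_166 = 8;  b_167 = 5;  b_168 = 11;  b_169 = 3;  b_170 = 0;  b_171 = 6
  b_172 = 3;  b_173 = 6;  b_174 = 9;  b_175 = 0;  b_176 = 10;  b_177 = 0
  b_178 = 11;  b_179 = 6;  b_180 = 0;  b_181 = 6;  b_182 = 6;  b_183 = 4
  b_184 = 9;  b_185 = 9;  b_186 = 5;  b_187 = 3;  b_188 = 2;  b_189 = 2
  b_190 = 5;  b_191 = 11;  b_192 = 8;  b_193 = 0;  b_194 = 4;  b_195 = 4
  b_196 = 5;  b_197 = 2;  b_198 = 4;  b_199 = 5;  b_200 = 4;  b_201 = 9
  b_202 = 9;  b_203 = 12;  b_204 = 4;  b_205 = 9;  b_206 = 7;  b_207 = 11
  b_208 = 8;  b_209 = 5;  b_210 = 0;  b_211 = 7;  b_212 = 2;  b_213 = 0
  b_214 = 1;  b_215 = 7;  b_216 = 10;  b_217 = 0;  b_218 = 9;  b_219 = 5
  b_220 = 4;  b_221 = 2;  b_222 = 12;  b_223 = 0;  b_224 = 3;  b_225 = 4
  b_226 = 6;  b_227 = 3;  b_228 = 10;  b_229 = 2;  b_230 = 0;  b_231 = 9
  b_232 = 2;  b_233 = 2;  b_234 = 7;  b_235 = 12;  b_236 = 4;  b_237 = 4
  b_238 = 11;  b_239 = 8;  b_240 = 11;  b_241 = 7;  b_242 = 3;  b_243 = 5
  b_244 = 9;  b_245 = 9;  b_246 = 1;  b_247 = 1;  b_248 = 10;  b_249 = 7
  b_250 = 4;  b_251 = 3;  b_252 = 9;  b_253 = 3;  b_254 = 6;  b_255 = 4
  b_256 = 8;  b_257 = 2;  b_258 = 7;  b_259 = 1;  b_260 = 5;  b_261 = 0
  b_262 = 2;  b_263 = 2;  b_264 = 2;  b_265 = 0;  b_266 = 8;  b_267 = 4
  b_268 = 9;  b_269 = 1;  b_270 = 1;  b_271 = 6;  b_272 = 12;  b_273 = 0
  b_274 = 2;  b_275 = 0;  b_276 = 1;  b_277 = 4;  b_278 = 4;  b_279 = 10
  b_280 = 5;  b_281 = 8;  b_282 = 9;  b_283 = 7;  b_284 = 12;  b_285 = 8
  b_286 = 2;  b_287 = 8;  b_288 = 12;  b_289 = 11;  b_290 = 6;  b_291 = 0
  b_292 = 0;  b_293 = 7;  b_294 = 11;  b_295 = 1;  b_296 = 2;  b_297 = 2
  b_298 = 0;  b_299 = 2;  b_300 = 5;  b_301 = 3;  b_302 = 6;  b_303 = 7
  b_304 = 3;  b_305 = 9;  b_306 = 0;  b_307 = 5;  b_308 = 11;  b_309 = 9
  b_310 = 3;  b_311 = 7;  b_312 = 2;  b_313 = 1;  b_314 = 8;  b_315 = 5
  b_316 = 12;  b_317 = 10;  b_318 = 11;  b_319 = 8;  b_320 = 0;  b_321 = 8
  b_322 = 12;  b_323 = 9;  b_324 = 3;  b_325 = 0;  b_326 = 7;  b_327 = 6
  b_328 = 9;  b_329 = 7;  b_330 = 9;  b_331 = 3;  b_332 = 1;  b_333 = 5
  b_334 = 12;  b_335 = 2;  b_336 = 5;  b_337 = 7;  b_338 = 8;  b_339 = 12
  b_340 = 11;  b_341 = 10;  b_342 = 8;  b_343 = 4;  b_344 = 8;  b_345 = 7
  b_346 = 3;  b_347 = 4;  b_348 = 2
b_349 = 2·2 + 10·4 + 1·3 + 6·7 = 11
b_350 = 2·11 + 10·2 + 1·4 + 6·3 = 12

12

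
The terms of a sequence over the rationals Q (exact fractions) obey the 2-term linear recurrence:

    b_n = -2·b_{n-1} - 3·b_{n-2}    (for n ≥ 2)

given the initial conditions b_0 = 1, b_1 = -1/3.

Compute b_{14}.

b_2 = -2·-1/3 + -3·1 = -7/3
b_3 = -2·-7/3 + -3·-1/3 = 17/3
b_4 = -2·17/3 + -3·-7/3 = -13/3
b_5 = -2·-13/3 + -3·17/3 = -25/3
b_6 = -2·-25/3 + -3·-13/3 = 89/3
b_7 = -2·89/3 + -3·-25/3 = -103/3
b_8 = -2·-103/3 + -3·89/3 = -61/3
b_9 = -2·-61/3 + -3·-103/3 = 431/3
b_10 = -2·431/3 + -3·-61/3 = -679/3
b_11 = -2·-679/3 + -3·431/3 = 65/3
b_12 = -2·65/3 + -3·-679/3 = 1907/3
b_13 = -2·1907/3 + -3·65/3 = -4009/3
b_14 = -2·-4009/3 + -3·1907/3 = 2297/3

2297/3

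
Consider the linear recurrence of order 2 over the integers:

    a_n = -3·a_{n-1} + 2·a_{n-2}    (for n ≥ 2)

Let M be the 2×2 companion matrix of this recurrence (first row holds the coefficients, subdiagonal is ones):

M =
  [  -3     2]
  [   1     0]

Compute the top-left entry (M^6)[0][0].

(M^6)[0][0] is the top entry after applying M 6 times to the unit state (1, 0). Equivalently it is h_{7} for the auxiliary sequence (h_n) obeying the same recurrence with h_1 = 1 and h_i = 0 for 0 ≤ i < 1:
h_2 = -3·1 + 2·0 = -3
h_3 = -3·-3 + 2·1 = 11
h_4 = -3·11 + 2·-3 = -39
h_5 = -3·-39 + 2·11 = 139
h_6 = -3·139 + 2·-39 = -495
h_7 = -3·-495 + 2·139 = 1763

1763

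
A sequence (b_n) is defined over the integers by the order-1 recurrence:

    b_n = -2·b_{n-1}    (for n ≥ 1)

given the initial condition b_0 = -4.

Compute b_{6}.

-256

b_1 = -2·-4 = 8
b_2 = -2·8 = -16
b_3 = -2·-16 = 32
b_4 = -2·32 = -64
b_5 = -2·-64 = 128
b_6 = -2·128 = -256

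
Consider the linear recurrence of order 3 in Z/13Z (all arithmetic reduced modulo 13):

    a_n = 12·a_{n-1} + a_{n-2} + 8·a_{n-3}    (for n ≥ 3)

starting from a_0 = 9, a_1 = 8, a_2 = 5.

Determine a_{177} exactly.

a_3 = 12·5 + 1·8 + 8·9 = 10
a_4 = 12·10 + 1·5 + 8·8 = 7
a_5 = 12·7 + 1·10 + 8·5 = 4
a_6 = 12·4 + 1·7 + 8·10 = 5
a_7 = 12·5 + 1·4 + 8·7 = 3
a_8 = 12·3 + 1·5 + 8·4 = 8
Continuing the recurrence:
  a_9 = 9;  a_10 = 10;  a_11 = 11;  a_12 = 6;  a_13 = 7;  a_14 = 9
  a_15 = 7;  a_16 = 6;  a_17 = 8;  a_18 = 2;  a_19 = 2;  a_20 = 12
  a_21 = 6;  a_22 = 9;  a_23 = 2;  a_24 = 3;  a_25 = 6;  a_26 = 0
  a_27 = 4;  a_28 = 5;  a_29 = 12;  a_30 = 12;  a_31 = 1;  a_32 = 3
  a_33 = 3;  a_34 = 8;  a_35 = 6;  a_36 = 0;  a_37 = 5;  a_38 = 4
  a_39 = 1;  a_40 = 4;  a_41 = 3;  a_42 = 9;  a_43 = 0;  a_44 = 7
  a_45 = 0;  a_46 = 7;  a_47 = 10;  a_48 = 10;  a_49 = 4;  a_50 = 8
  a_51 = 11;  a_52 = 3;  a_53 = 7;  a_54 = 6;  a_55 = 12;  a_56 = 11
  a_57 = 10;  a_58 = 6;  a_59 = 1;  a_60 = 7;  a_61 = 3;  a_62 = 12
  a_63 = 8;  a_64 = 2;  a_65 = 11;  a_66 = 3;  a_67 = 11;  a_68 = 2
  a_69 = 7;  a_70 = 5;  a_71 = 5;  a_72 = 4;  a_73 = 2;  a_74 = 3
  a_75 = 5;  a_76 = 1;  a_77 = 2;  a_78 = 0;  a_79 = 10;  a_80 = 6
  a_81 = 4;  a_82 = 4;  a_83 = 9;  a_84 = 1;  a_85 = 1;  a_86 = 7
  a_87 = 2;  a_88 = 0;  a_89 = 6;  a_90 = 10;  a_91 = 9;  a_92 = 10
  a_93 = 1;  a_94 = 3;  a_95 = 0;  a_96 = 11;  a_97 = 0;  a_98 = 11
  a_99 = 12;  a_100 = 12;  a_101 = 10;  a_102 = 7;  a_103 = 8;  a_104 = 1
  a_105 = 11;  a_106 = 2;  a_107 = 4;  a_108 = 8;  a_109 = 12;  a_110 = 2
  a_111 = 9;  a_112 = 11;  a_113 = 1;  a_114 = 4;  a_115 = 7;  a_116 = 5
  a_117 = 8;  a_118 = 1;  a_119 = 8;  a_120 = 5;  a_121 = 11;  a_122 = 6
  a_123 = 6;  a_124 = 10;  a_125 = 5;  a_126 = 1;  a_127 = 6;  a_128 = 9
  a_129 = 5;  a_130 = 0;  a_131 = 12;  a_132 = 2;  a_133 = 10;  a_134 = 10
  a_135 = 3;  a_136 = 9;  a_137 = 9;  a_138 = 11;  a_139 = 5;  a_140 = 0
  a_141 = 2;  a_142 = 12;  a_143 = 3;  a_144 = 12;  a_145 = 9;  a_146 = 1
  a_147 = 0;  a_148 = 8;  a_149 = 0;  a_150 = 8;  a_151 = 4;  a_152 = 4
  a_153 = 12;  a_154 = 11;  a_155 = 7;  a_156 = 9;  a_157 = 8;  a_158 = 5
  a_159 = 10;  a_160 = 7;  a_161 = 4;  a_162 = 5;  a_163 = 3;  a_164 = 8
  a_165 = 9;  a_166 = 10;  a_167 = 11;  a_168 = 6;  a_169 = 7;  a_170 = 9
  a_171 = 7;  a_172 = 6;  a_173 = 8;  a_174 = 2;  a_175 = 2
a_176 = 12·2 + 1·2 + 8·8 = 12
a_177 = 12·12 + 1·2 + 8·2 = 6

6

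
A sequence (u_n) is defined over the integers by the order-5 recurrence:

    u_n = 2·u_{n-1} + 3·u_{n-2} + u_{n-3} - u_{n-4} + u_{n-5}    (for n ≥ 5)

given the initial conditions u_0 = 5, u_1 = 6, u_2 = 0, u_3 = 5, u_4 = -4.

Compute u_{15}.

264031

u_5 = 2·-4 + 3·5 + 1·0 + -1·6 + 1·5 = 6
u_6 = 2·6 + 3·-4 + 1·5 + -1·0 + 1·6 = 11
u_7 = 2·11 + 3·6 + 1·-4 + -1·5 + 1·0 = 31
u_8 = 2·31 + 3·11 + 1·6 + -1·-4 + 1·5 = 110
u_9 = 2·110 + 3·31 + 1·11 + -1·6 + 1·-4 = 314
u_10 = 2·314 + 3·110 + 1·31 + -1·11 + 1·6 = 984
u_11 = 2·984 + 3·314 + 1·110 + -1·31 + 1·11 = 3000
u_12 = 2·3000 + 3·984 + 1·314 + -1·110 + 1·31 = 9187
u_13 = 2·9187 + 3·3000 + 1·984 + -1·314 + 1·110 = 28154
u_14 = 2·28154 + 3·9187 + 1·3000 + -1·984 + 1·314 = 86199
u_15 = 2·86199 + 3·28154 + 1·9187 + -1·3000 + 1·984 = 264031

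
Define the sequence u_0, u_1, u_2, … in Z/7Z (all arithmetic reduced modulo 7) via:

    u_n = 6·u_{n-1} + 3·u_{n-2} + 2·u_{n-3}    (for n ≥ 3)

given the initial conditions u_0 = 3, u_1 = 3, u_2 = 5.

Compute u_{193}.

u_3 = 6·5 + 3·3 + 2·3 = 3
u_4 = 6·3 + 3·5 + 2·3 = 4
u_5 = 6·4 + 3·3 + 2·5 = 1
u_6 = 6·1 + 3·4 + 2·3 = 3
u_7 = 6·3 + 3·1 + 2·4 = 1
u_8 = 6·1 + 3·3 + 2·1 = 3
u_9 = 6·3 + 3·1 + 2·3 = 6
u_10 = 6·6 + 3·3 + 2·1 = 5
u_11 = 6·5 + 3·6 + 2·3 = 5
u_12 = 6·5 + 3·5 + 2·6 = 1
u_13 = 6·1 + 3·5 + 2·5 = 3
u_14 = 6·3 + 3·1 + 2·5 = 3
u_15 = 6·3 + 3·3 + 2·1 = 1
u_16 = 6·1 + 3·3 + 2·3 = 0
u_17 = 6·0 + 3·1 + 2·3 = 2
u_18 = 6·2 + 3·0 + 2·1 = 0
u_19 = 6·0 + 3·2 + 2·0 = 6
u_20 = 6·6 + 3·0 + 2·2 = 5
u_21 = 6·5 + 3·6 + 2·0 = 6
u_22 = 6·6 + 3·5 + 2·6 = 0
u_23 = 6·0 + 3·6 + 2·5 = 0
u_24 = 6·0 + 3·0 + 2·6 = 5
u_25 = 6·5 + 3·0 + 2·0 = 2
u_26 = 6·2 + 3·5 + 2·0 = 6
u_27 = 6·6 + 3·2 + 2·5 = 3
u_28 = 6·3 + 3·6 + 2·2 = 5
u_29 = 6·5 + 3·3 + 2·6 = 2
u_30 = 6·2 + 3·5 + 2·3 = 5
u_31 = 6·5 + 3·2 + 2·5 = 4
u_32 = 6·4 + 3·5 + 2·2 = 1
u_33 = 6·1 + 3·4 + 2·5 = 0
u_34 = 6·0 + 3·1 + 2·4 = 4
u_35 = 6·4 + 3·0 + 2·1 = 5
u_36 = 6·5 + 3·4 + 2·0 = 0
u_37 = 6·0 + 3·5 + 2·4 = 2
u_38 = 6·2 + 3·0 + 2·5 = 1
u_39 = 6·1 + 3·2 + 2·0 = 5
u_40 = 6·5 + 3·1 + 2·2 = 2
u_41 = 6·2 + 3·5 + 2·1 = 1
u_42 = 6·1 + 3·2 + 2·5 = 1
u_43 = 6·1 + 3·1 + 2·2 = 6
u_44 = 6·6 + 3·1 + 2·1 = 6
u_45 = 6·6 + 3·6 + 2·1 = 0
u_46 = 6·0 + 3·6 + 2·6 = 2
u_47 = 6·2 + 3·0 + 2·6 = 3
u_48 = 6·3 + 3·2 + 2·0 = 3
u_49 = 6·3 + 3·3 + 2·2 = 3
u_50 = 6·3 + 3·3 + 2·3 = 5
(u_48, u_49, u_50) = (3, 3, 5) = (u_0, u_1, u_2), so the sequence has period 48.
193 ≡ 1 (mod 48), hence u_193 = u_1 = 3.

3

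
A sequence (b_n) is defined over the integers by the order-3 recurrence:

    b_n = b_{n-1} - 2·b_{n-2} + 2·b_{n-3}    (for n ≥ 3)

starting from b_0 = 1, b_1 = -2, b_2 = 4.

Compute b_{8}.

b_3 = 1·4 + -2·-2 + 2·1 = 10
b_4 = 1·10 + -2·4 + 2·-2 = -2
b_5 = 1·-2 + -2·10 + 2·4 = -14
b_6 = 1·-14 + -2·-2 + 2·10 = 10
b_7 = 1·10 + -2·-14 + 2·-2 = 34
b_8 = 1·34 + -2·10 + 2·-14 = -14

-14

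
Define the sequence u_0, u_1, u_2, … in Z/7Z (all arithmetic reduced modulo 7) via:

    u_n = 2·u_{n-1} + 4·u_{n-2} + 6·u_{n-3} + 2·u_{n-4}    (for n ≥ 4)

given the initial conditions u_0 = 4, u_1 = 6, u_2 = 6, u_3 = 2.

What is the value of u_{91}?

6

u_4 = 2·2 + 4·6 + 6·6 + 2·4 = 2
u_5 = 2·2 + 4·2 + 6·6 + 2·6 = 4
u_6 = 2·4 + 4·2 + 6·2 + 2·6 = 5
u_7 = 2·5 + 4·4 + 6·2 + 2·2 = 0
u_8 = 2·0 + 4·5 + 6·4 + 2·2 = 6
u_9 = 2·6 + 4·0 + 6·5 + 2·4 = 1
u_10 = 2·1 + 4·6 + 6·0 + 2·5 = 1
u_11 = 2·1 + 4·1 + 6·6 + 2·0 = 0
u_12 = 2·0 + 4·1 + 6·1 + 2·6 = 1
u_13 = 2·1 + 4·0 + 6·1 + 2·1 = 3
u_14 = 2·3 + 4·1 + 6·0 + 2·1 = 5
u_15 = 2·5 + 4·3 + 6·1 + 2·0 = 0
u_16 = 2·0 + 4·5 + 6·3 + 2·1 = 5
u_17 = 2·5 + 4·0 + 6·5 + 2·3 = 4
u_18 = 2·4 + 4·5 + 6·0 + 2·5 = 3
u_19 = 2·3 + 4·4 + 6·5 + 2·0 = 3
u_20 = 2·3 + 4·3 + 6·4 + 2·5 = 3
u_21 = 2·3 + 4·3 + 6·3 + 2·4 = 2
u_22 = 2·2 + 4·3 + 6·3 + 2·3 = 5
u_23 = 2·5 + 4·2 + 6·3 + 2·3 = 0
u_24 = 2·0 + 4·5 + 6·2 + 2·3 = 3
u_25 = 2·3 + 4·0 + 6·5 + 2·2 = 5
u_26 = 2·5 + 4·3 + 6·0 + 2·5 = 4
u_27 = 2·4 + 4·5 + 6·3 + 2·0 = 4
u_28 = 2·4 + 4·4 + 6·5 + 2·3 = 4
u_29 = 2·4 + 4·4 + 6·4 + 2·5 = 2
u_30 = 2·2 + 4·4 + 6·4 + 2·4 = 3
u_31 = 2·3 + 4·2 + 6·4 + 2·4 = 4
u_32 = 2·4 + 4·3 + 6·2 + 2·4 = 5
u_33 = 2·5 + 4·4 + 6·3 + 2·2 = 6
u_34 = 2·6 + 4·5 + 6·4 + 2·3 = 6
u_35 = 2·6 + 4·6 + 6·5 + 2·4 = 4
u_36 = 2·4 + 4·6 + 6·6 + 2·5 = 1
u_37 = 2·1 + 4·4 + 6·6 + 2·6 = 3
u_38 = 2·3 + 4·1 + 6·4 + 2·6 = 4
u_39 = 2·4 + 4·3 + 6·1 + 2·4 = 6
u_40 = 2·6 + 4·4 + 6·3 + 2·1 = 6
u_41 = 2·6 + 4·6 + 6·4 + 2·3 = 3
u_42 = 2·3 + 4·6 + 6·6 + 2·4 = 4
u_43 = 2·4 + 4·3 + 6·6 + 2·6 = 5
u_44 = 2·5 + 4·4 + 6·3 + 2·6 = 0
u_45 = 2·0 + 4·5 + 6·4 + 2·3 = 1
u_46 = 2·1 + 4·0 + 6·5 + 2·4 = 5
u_47 = 2·5 + 4·1 + 6·0 + 2·5 = 3
u_48 = 2·3 + 4·5 + 6·1 + 2·0 = 4
u_49 = 2·4 + 4·3 + 6·5 + 2·1 = 3
u_50 = 2·3 + 4·4 + 6·3 + 2·5 = 1
u_51 = 2·1 + 4·3 + 6·4 + 2·3 = 2
u_52 = 2·2 + 4·1 + 6·3 + 2·4 = 6
u_53 = 2·6 + 4·2 + 6·1 + 2·3 = 4
u_54 = 2·4 + 4·6 + 6·2 + 2·1 = 4
u_55 = 2·4 + 4·4 + 6·6 + 2·2 = 1
u_56 = 2·1 + 4·4 + 6·4 + 2·6 = 5
u_57 = 2·5 + 4·1 + 6·4 + 2·4 = 4
u_58 = 2·4 + 4·5 + 6·1 + 2·4 = 0
u_59 = 2·0 + 4·4 + 6·5 + 2·1 = 6
u_60 = 2·6 + 4·0 + 6·4 + 2·5 = 4
u_61 = 2·4 + 4·6 + 6·0 + 2·4 = 5
u_62 = 2·5 + 4·4 + 6·6 + 2·0 = 6
u_63 = 2·6 + 4·5 + 6·4 + 2·6 = 5
u_64 = 2·5 + 4·6 + 6·5 + 2·4 = 2
u_65 = 2·2 + 4·5 + 6·6 + 2·5 = 0
u_66 = 2·0 + 4·2 + 6·5 + 2·6 = 1
u_67 = 2·1 + 4·0 + 6·2 + 2·5 = 3
u_68 = 2·3 + 4·1 + 6·0 + 2·2 = 0
u_69 = 2·0 + 4·3 + 6·1 + 2·0 = 4
u_70 = 2·4 + 4·0 + 6·3 + 2·1 = 0
u_71 = 2·0 + 4·4 + 6·0 + 2·3 = 1
u_72 = 2·1 + 4·0 + 6·4 + 2·0 = 5
u_73 = 2·5 + 4·1 + 6·0 + 2·4 = 1
u_74 = 2·1 + 4·5 + 6·1 + 2·0 = 0
u_75 = 2·0 + 4·1 + 6·5 + 2·1 = 1
u_76 = 2·1 + 4·0 + 6·1 + 2·5 = 4
u_77 = 2·4 + 4·1 + 6·0 + 2·1 = 0
u_78 = 2·0 + 4·4 + 6·1 + 2·0 = 1
u_79 = 2·1 + 4·0 + 6·4 + 2·1 = 0
u_80 = 2·0 + 4·1 + 6·0 + 2·4 = 5
u_81 = 2·5 + 4·0 + 6·1 + 2·0 = 2
u_82 = 2·2 + 4·5 + 6·0 + 2·1 = 5
u_83 = 2·5 + 4·2 + 6·5 + 2·0 = 6
u_84 = 2·6 + 4·5 + 6·2 + 2·5 = 5
u_85 = 2·5 + 4·6 + 6·5 + 2·2 = 5
u_86 = 2·5 + 4·5 + 6·6 + 2·5 = 6
u_87 = 2·6 + 4·5 + 6·5 + 2·6 = 4
u_88 = 2·4 + 4·6 + 6·5 + 2·5 = 2
u_89 = 2·2 + 4·4 + 6·6 + 2·5 = 3
u_90 = 2·3 + 4·2 + 6·4 + 2·6 = 1
u_91 = 2·1 + 4·3 + 6·2 + 2·4 = 6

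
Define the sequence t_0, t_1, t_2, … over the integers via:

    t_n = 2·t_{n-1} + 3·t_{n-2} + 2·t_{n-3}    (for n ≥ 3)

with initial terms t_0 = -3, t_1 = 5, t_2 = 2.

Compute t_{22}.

38600246230

t_3 = 2·2 + 3·5 + 2·-3 = 13
t_4 = 2·13 + 3·2 + 2·5 = 42
t_5 = 2·42 + 3·13 + 2·2 = 127
t_6 = 2·127 + 3·42 + 2·13 = 406
t_7 = 2·406 + 3·127 + 2·42 = 1277
t_8 = 2·1277 + 3·406 + 2·127 = 4026
t_9 = 2·4026 + 3·1277 + 2·406 = 12695
t_10 = 2·12695 + 3·4026 + 2·1277 = 40022
t_11 = 2·40022 + 3·12695 + 2·4026 = 126181
t_12 = 2·126181 + 3·40022 + 2·12695 = 397818
t_13 = 2·397818 + 3·126181 + 2·40022 = 1254223
t_14 = 2·1254223 + 3·397818 + 2·126181 = 3954262
t_15 = 2·3954262 + 3·1254223 + 2·397818 = 12466829
t_16 = 2·12466829 + 3·3954262 + 2·1254223 = 39304890
t_17 = 2·39304890 + 3·12466829 + 2·3954262 = 123918791
t_18 = 2·123918791 + 3·39304890 + 2·12466829 = 390685910
t_19 = 2·390685910 + 3·123918791 + 2·39304890 = 1231737973
t_20 = 2·1231737973 + 3·390685910 + 2·123918791 = 3883371258
t_21 = 2·3883371258 + 3·1231737973 + 2·390685910 = 12243328255
t_22 = 2·12243328255 + 3·3883371258 + 2·1231737973 = 38600246230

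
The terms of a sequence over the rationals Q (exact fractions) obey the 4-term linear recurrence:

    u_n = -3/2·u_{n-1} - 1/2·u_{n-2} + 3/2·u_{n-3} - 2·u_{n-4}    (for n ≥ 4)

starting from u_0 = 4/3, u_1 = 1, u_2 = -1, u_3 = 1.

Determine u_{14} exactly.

-488759/6144

u_4 = -3/2·1 + -1/2·-1 + 3/2·1 + -2·4/3 = -13/6
u_5 = -3/2·-13/6 + -1/2·1 + 3/2·-1 + -2·1 = -3/4
u_6 = -3/2·-3/4 + -1/2·-13/6 + 3/2·1 + -2·-1 = 137/24
u_7 = -3/2·137/24 + -1/2·-3/4 + 3/2·-13/6 + -2·1 = -215/16
u_8 = -3/2·-215/16 + -1/2·137/24 + 3/2·-3/4 + -2·-13/6 = 1969/96
u_9 = -3/2·1969/96 + -1/2·-215/16 + 3/2·137/24 + -2·-3/4 = -895/64
u_10 = -3/2·-895/64 + -1/2·1969/96 + 3/2·-215/16 + -2·137/24 = -2669/128
u_11 = -3/2·-2669/128 + -1/2·-895/64 + 3/2·1969/96 + -2·-215/16 = 24553/256
u_12 = -3/2·24553/256 + -1/2·-2669/128 + 3/2·-895/64 + -2·1969/96 = -300191/1536
u_13 = -3/2·-300191/1536 + -1/2·24553/256 + 3/2·-2669/128 + -2·-895/64 = 247697/1024
u_14 = -3/2·247697/1024 + -1/2·-300191/1536 + 3/2·24553/256 + -2·-2669/128 = -488759/6144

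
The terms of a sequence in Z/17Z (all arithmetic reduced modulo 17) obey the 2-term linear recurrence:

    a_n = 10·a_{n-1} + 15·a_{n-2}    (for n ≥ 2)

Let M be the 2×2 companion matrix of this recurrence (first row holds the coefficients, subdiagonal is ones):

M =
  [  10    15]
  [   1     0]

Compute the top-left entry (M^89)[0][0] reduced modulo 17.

0

(M^89)[0][0] is the top entry after applying M 89 times to the unit state (1, 0). Equivalently it is h_{90} for the auxiliary sequence (h_n) obeying the same recurrence with h_1 = 1 and h_i = 0 for 0 ≤ i < 1:
h_2 = 10·1 + 15·0 = 10
h_3 = 10·10 + 15·1 = 13
h_4 = 10·13 + 15·10 = 8
h_5 = 10·8 + 15·13 = 3
h_6 = 10·3 + 15·8 = 14
h_7 = 10·14 + 15·3 = 15
h_8 = 10·15 + 15·14 = 3
h_9 = 10·3 + 15·15 = 0
h_10 = 10·0 + 15·3 = 11
h_11 = 10·11 + 15·0 = 8
h_12 = 10·8 + 15·11 = 7
h_13 = 10·7 + 15·8 = 3
h_14 = 10·3 + 15·7 = 16
h_15 = 10·16 + 15·3 = 1
h_16 = 10·1 + 15·16 = 12
h_17 = 10·12 + 15·1 = 16
h_18 = 10·16 + 15·12 = 0
h_19 = 10·0 + 15·16 = 2
h_20 = 10·2 + 15·0 = 3
h_21 = 10·3 + 15·2 = 9
h_22 = 10·9 + 15·3 = 16
h_23 = 10·16 + 15·9 = 6
h_24 = 10·6 + 15·16 = 11
h_25 = 10·11 + 15·6 = 13
h_26 = 10·13 + 15·11 = 6
h_27 = 10·6 + 15·13 = 0
h_28 = 10·0 + 15·6 = 5
h_29 = 10·5 + 15·0 = 16
h_30 = 10·16 + 15·5 = 14
h_31 = 10·14 + 15·16 = 6
h_32 = 10·6 + 15·14 = 15
h_33 = 10·15 + 15·6 = 2
h_34 = 10·2 + 15·15 = 7
h_35 = 10·7 + 15·2 = 15
h_36 = 10·15 + 15·7 = 0
h_37 = 10·0 + 15·15 = 4
h_38 = 10·4 + 15·0 = 6
h_39 = 10·6 + 15·4 = 1
h_40 = 10·1 + 15·6 = 15
h_41 = 10·15 + 15·1 = 12
h_42 = 10·12 + 15·15 = 5
h_43 = 10·5 + 15·12 = 9
h_44 = 10·9 + 15·5 = 12
h_45 = 10·12 + 15·9 = 0
h_46 = 10·0 + 15·12 = 10
h_47 = 10·10 + 15·0 = 15
h_48 = 10·15 + 15·10 = 11
h_49 = 10·11 + 15·15 = 12
h_50 = 10·12 + 15·11 = 13
h_51 = 10·13 + 15·12 = 4
h_52 = 10·4 + 15·13 = 14
h_53 = 10·14 + 15·4 = 13
h_54 = 10·13 + 15·14 = 0
h_55 = 10·0 + 15·13 = 8
h_56 = 10·8 + 15·0 = 12
h_57 = 10·12 + 15·8 = 2
h_58 = 10·2 + 15·12 = 13
h_59 = 10·13 + 15·2 = 7
h_60 = 10·7 + 15·13 = 10
h_61 = 10·10 + 15·7 = 1
h_62 = 10·1 + 15·10 = 7
h_63 = 10·7 + 15·1 = 0
h_64 = 10·0 + 15·7 = 3
h_65 = 10·3 + 15·0 = 13
h_66 = 10·13 + 15·3 = 5
h_67 = 10·5 + 15·13 = 7
h_68 = 10·7 + 15·5 = 9
h_69 = 10·9 + 15·7 = 8
h_70 = 10·8 + 15·9 = 11
h_71 = 10·11 + 15·8 = 9
h_72 = 10·9 + 15·11 = 0
h_73 = 10·0 + 15·9 = 16
h_74 = 10·16 + 15·0 = 7
h_75 = 10·7 + 15·16 = 4
h_76 = 10·4 + 15·7 = 9
h_77 = 10·9 + 15·4 = 14
h_78 = 10·14 + 15·9 = 3
h_79 = 10·3 + 15·14 = 2
h_80 = 10·2 + 15·3 = 14
h_81 = 10·14 + 15·2 = 0
h_82 = 10·0 + 15·14 = 6
h_83 = 10·6 + 15·0 = 9
h_84 = 10·9 + 15·6 = 10
h_85 = 10·10 + 15·9 = 14
h_86 = 10·14 + 15·10 = 1
h_87 = 10·1 + 15·14 = 16
h_88 = 10·16 + 15·1 = 5
h_89 = 10·5 + 15·16 = 1
h_90 = 10·1 + 15·5 = 0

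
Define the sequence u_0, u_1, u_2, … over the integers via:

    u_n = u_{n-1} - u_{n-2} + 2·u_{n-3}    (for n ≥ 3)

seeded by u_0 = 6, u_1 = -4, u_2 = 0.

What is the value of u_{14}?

u_3 = 1·0 + -1·-4 + 2·6 = 16
u_4 = 1·16 + -1·0 + 2·-4 = 8
u_5 = 1·8 + -1·16 + 2·0 = -8
u_6 = 1·-8 + -1·8 + 2·16 = 16
u_7 = 1·16 + -1·-8 + 2·8 = 40
u_8 = 1·40 + -1·16 + 2·-8 = 8
u_9 = 1·8 + -1·40 + 2·16 = 0
u_10 = 1·0 + -1·8 + 2·40 = 72
u_11 = 1·72 + -1·0 + 2·8 = 88
u_12 = 1·88 + -1·72 + 2·0 = 16
u_13 = 1·16 + -1·88 + 2·72 = 72
u_14 = 1·72 + -1·16 + 2·88 = 232

232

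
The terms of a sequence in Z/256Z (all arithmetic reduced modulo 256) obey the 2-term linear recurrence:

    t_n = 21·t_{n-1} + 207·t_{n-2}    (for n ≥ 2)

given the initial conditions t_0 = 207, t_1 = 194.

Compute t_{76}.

14

t_2 = 21·194 + 207·207 = 75
t_3 = 21·75 + 207·194 = 5
t_4 = 21·5 + 207·75 = 14
t_5 = 21·14 + 207·5 = 49
t_6 = 21·49 + 207·14 = 87
t_7 = 21·87 + 207·49 = 194
t_8 = 21·194 + 207·87 = 67
t_9 = 21·67 + 207·194 = 93
t_10 = 21·93 + 207·67 = 206
t_11 = 21·206 + 207·93 = 25
t_12 = 21·25 + 207·206 = 159
t_13 = 21·159 + 207·25 = 66
t_14 = 21·66 + 207·159 = 251
t_15 = 21·251 + 207·66 = 245
t_16 = 21·245 + 207·251 = 14
t_17 = 21·14 + 207·245 = 65
t_18 = 21·65 + 207·14 = 167
t_19 = 21·167 + 207·65 = 66
t_20 = 21·66 + 207·167 = 115
t_21 = 21·115 + 207·66 = 205
t_22 = 21·205 + 207·115 = 206
t_23 = 21·206 + 207·205 = 169
t_24 = 21·169 + 207·206 = 111
t_25 = 21·111 + 207·169 = 194
t_26 = 21·194 + 207·111 = 171
t_27 = 21·171 + 207·194 = 229
t_28 = 21·229 + 207·171 = 14
t_29 = 21·14 + 207·229 = 81
t_30 = 21·81 + 207·14 = 247
t_31 = 21·247 + 207·81 = 194
t_32 = 21·194 + 207·247 = 163
t_33 = 21·163 + 207·194 = 61
t_34 = 21·61 + 207·163 = 206
t_35 = 21·206 + 207·61 = 57
t_36 = 21·57 + 207·206 = 63
t_37 = 21·63 + 207·57 = 66
t_38 = 21·66 + 207·63 = 91
t_39 = 21·91 + 207·66 = 213
t_40 = 21·213 + 207·91 = 14
t_41 = 21·14 + 207·213 = 97
t_42 = 21·97 + 207·14 = 71
t_43 = 21·71 + 207·97 = 66
t_44 = 21·66 + 207·71 = 211
t_45 = 21·211 + 207·66 = 173
t_46 = 21·173 + 207·211 = 206
t_47 = 21·206 + 207·173 = 201
t_48 = 21·201 + 207·206 = 15
t_49 = 21·15 + 207·201 = 194
t_50 = 21·194 + 207·15 = 11
t_51 = 21·11 + 207·194 = 197
t_52 = 21·197 + 207·11 = 14
t_53 = 21·14 + 207·197 = 113
t_54 = 21·113 + 207·14 = 151
t_55 = 21·151 + 207·113 = 194
t_56 = 21·194 + 207·151 = 3
t_57 = 21·3 + 207·194 = 29
t_58 = 21·29 + 207·3 = 206
t_59 = 21·206 + 207·29 = 89
t_60 = 21·89 + 207·206 = 223
t_61 = 21·223 + 207·89 = 66
t_62 = 21·66 + 207·223 = 187
t_63 = 21·187 + 207·66 = 181
t_64 = 21·181 + 207·187 = 14
t_65 = 21·14 + 207·181 = 129
t_66 = 21·129 + 207·14 = 231
t_67 = 21·231 + 207·129 = 66
t_68 = 21·66 + 207·231 = 51
t_69 = 21·51 + 207·66 = 141
t_70 = 21·141 + 207·51 = 206
t_71 = 21·206 + 207·141 = 233
t_72 = 21·233 + 207·206 = 175
t_73 = 21·175 + 207·233 = 194
t_74 = 21·194 + 207·175 = 107
t_75 = 21·107 + 207·194 = 165
t_76 = 21·165 + 207·107 = 14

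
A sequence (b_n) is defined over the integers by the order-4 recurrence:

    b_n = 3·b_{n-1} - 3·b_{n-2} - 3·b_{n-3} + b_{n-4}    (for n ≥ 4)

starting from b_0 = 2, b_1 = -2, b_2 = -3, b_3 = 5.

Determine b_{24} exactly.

b_4 = 3·5 + -3·-3 + -3·-2 + 1·2 = 32
b_5 = 3·32 + -3·5 + -3·-3 + 1·-2 = 88
b_6 = 3·88 + -3·32 + -3·5 + 1·-3 = 150
b_7 = 3·150 + -3·88 + -3·32 + 1·5 = 95
b_8 = 3·95 + -3·150 + -3·88 + 1·32 = -397
b_9 = 3·-397 + -3·95 + -3·150 + 1·88 = -1838
b_10 = 3·-1838 + -3·-397 + -3·95 + 1·150 = -4458
b_11 = 3·-4458 + -3·-1838 + -3·-397 + 1·95 = -6574
b_12 = 3·-6574 + -3·-4458 + -3·-1838 + 1·-397 = -1231
b_13 = 3·-1231 + -3·-6574 + -3·-4458 + 1·-1838 = 27565
b_14 = 3·27565 + -3·-1231 + -3·-6574 + 1·-4458 = 101652
b_15 = 3·101652 + -3·27565 + -3·-1231 + 1·-6574 = 219380
b_16 = 3·219380 + -3·101652 + -3·27565 + 1·-1231 = 269258
b_17 = 3·269258 + -3·219380 + -3·101652 + 1·27565 = -127757
b_18 = 3·-127757 + -3·269258 + -3·219380 + 1·101652 = -1747533
b_19 = 3·-1747533 + -3·-127757 + -3·269258 + 1·219380 = -5447722
b_20 = 3·-5447722 + -3·-1747533 + -3·-127757 + 1·269258 = -10448038
b_21 = 3·-10448038 + -3·-5447722 + -3·-1747533 + 1·-127757 = -9886106
b_22 = 3·-9886106 + -3·-10448038 + -3·-5447722 + 1·-1747533 = 16281429
b_23 = 3·16281429 + -3·-9886106 + -3·-10448038 + 1·-5447722 = 104398997
b_24 = 3·104398997 + -3·16281429 + -3·-9886106 + 1·-10448038 = 283562984

283562984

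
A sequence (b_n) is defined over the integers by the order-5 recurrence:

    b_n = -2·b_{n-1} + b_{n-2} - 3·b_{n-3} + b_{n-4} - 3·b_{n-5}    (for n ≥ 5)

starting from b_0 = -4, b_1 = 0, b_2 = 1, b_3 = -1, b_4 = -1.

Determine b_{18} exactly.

b_5 = -2·-1 + 1·-1 + -3·1 + 1·0 + -3·-4 = 10
b_6 = -2·10 + 1·-1 + -3·-1 + 1·1 + -3·0 = -17
b_7 = -2·-17 + 1·10 + -3·-1 + 1·-1 + -3·1 = 43
b_8 = -2·43 + 1·-17 + -3·10 + 1·-1 + -3·-1 = -131
b_9 = -2·-131 + 1·43 + -3·-17 + 1·10 + -3·-1 = 369
b_10 = -2·369 + 1·-131 + -3·43 + 1·-17 + -3·10 = -1045
b_11 = -2·-1045 + 1·369 + -3·-131 + 1·43 + -3·-17 = 2946
b_12 = -2·2946 + 1·-1045 + -3·369 + 1·-131 + -3·43 = -8304
b_13 = -2·-8304 + 1·2946 + -3·-1045 + 1·369 + -3·-131 = 23451
b_14 = -2·23451 + 1·-8304 + -3·2946 + 1·-1045 + -3·369 = -66196
b_15 = -2·-66196 + 1·23451 + -3·-8304 + 1·2946 + -3·-1045 = 186836
b_16 = -2·186836 + 1·-66196 + -3·23451 + 1·-8304 + -3·2946 = -527363
b_17 = -2·-527363 + 1·186836 + -3·-66196 + 1·23451 + -3·-8304 = 1488513
b_18 = -2·1488513 + 1·-527363 + -3·186836 + 1·-66196 + -3·23451 = -4201446

-4201446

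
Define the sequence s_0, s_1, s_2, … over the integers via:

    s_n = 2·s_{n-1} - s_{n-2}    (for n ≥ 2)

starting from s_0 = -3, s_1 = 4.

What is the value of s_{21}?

144

s_2 = 2·4 + -1·-3 = 11
s_3 = 2·11 + -1·4 = 18
s_4 = 2·18 + -1·11 = 25
s_5 = 2·25 + -1·18 = 32
s_6 = 2·32 + -1·25 = 39
s_7 = 2·39 + -1·32 = 46
s_8 = 2·46 + -1·39 = 53
s_9 = 2·53 + -1·46 = 60
s_10 = 2·60 + -1·53 = 67
s_11 = 2·67 + -1·60 = 74
s_12 = 2·74 + -1·67 = 81
s_13 = 2·81 + -1·74 = 88
s_14 = 2·88 + -1·81 = 95
s_15 = 2·95 + -1·88 = 102
s_16 = 2·102 + -1·95 = 109
s_17 = 2·109 + -1·102 = 116
s_18 = 2·116 + -1·109 = 123
s_19 = 2·123 + -1·116 = 130
s_20 = 2·130 + -1·123 = 137
s_21 = 2·137 + -1·130 = 144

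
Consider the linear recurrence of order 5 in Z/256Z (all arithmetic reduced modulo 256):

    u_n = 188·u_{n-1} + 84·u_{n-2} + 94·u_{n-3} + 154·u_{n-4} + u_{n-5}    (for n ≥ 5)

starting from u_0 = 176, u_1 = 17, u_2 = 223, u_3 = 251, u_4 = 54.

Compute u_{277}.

5

u_5 = 188·54 + 84·251 + 94·223 + 154·17 + 1·176 = 208
u_6 = 188·208 + 84·54 + 94·251 + 154·223 + 1·17 = 217
u_7 = 188·217 + 84·208 + 94·54 + 154·251 + 1·223 = 77
u_8 = 188·77 + 84·217 + 94·208 + 154·54 + 1·251 = 151
u_9 = 188·151 + 84·77 + 94·217 + 154·208 + 1·54 = 44
u_10 = 188·44 + 84·151 + 94·77 + 154·217 + 1·208 = 124
Continuing the recurrence:
  u_11 = 29;  u_12 = 71;  u_13 = 63;  u_14 = 250;  u_15 = 68;  u_16 = 237
  u_17 = 85;  u_18 = 203;  u_19 = 224;  u_20 = 40;  u_21 = 121;  u_22 = 175
  u_23 = 115;  u_24 = 62;  u_25 = 120;  u_26 = 113;  u_27 = 253;  u_28 = 175
  u_29 = 116;  u_30 = 244;  u_31 = 37;  u_32 = 23;  u_33 = 23;  u_34 = 66
  u_35 = 172;  u_36 = 101;  u_37 = 197;  u_38 = 195;  u_39 = 168;  u_40 = 32
  u_41 = 33;  u_42 = 127;  u_43 = 171;  u_44 = 70;  u_45 = 32;  u_46 = 201
  u_47 = 45;  u_48 = 135;  u_49 = 60;  u_50 = 236;  u_51 = 109;  u_52 = 231
  u_53 = 175;  u_54 = 138;  u_55 = 20;  u_56 = 157;  u_57 = 181;  u_58 = 123
  u_59 = 240;  u_60 = 152;  u_61 = 9;  u_62 = 79;  u_63 = 163;  u_64 = 78
  u_65 = 200;  u_66 = 225;  u_67 = 221;  u_68 = 31;  u_69 = 132;  u_70 = 100
  u_71 = 245;  u_72 = 183;  u_73 = 7;  u_74 = 210;  u_75 = 124;  u_76 = 149
  u_77 = 37;  u_78 = 243;  u_79 = 184;  u_80 = 144;  u_81 = 49;  u_82 = 31
  u_83 = 91;  u_84 = 86;  u_85 = 112;  u_86 = 185;  u_87 = 13;  u_88 = 119
  u_89 = 76;  u_90 = 92;  u_91 = 189;  u_92 = 135;  u_93 = 31;  u_94 = 26
  u_95 = 228;  u_96 = 77;  u_97 = 21;  u_98 = 43;  u_99 = 0;  u_100 = 8
  u_101 = 153;  u_102 = 239;  u_103 = 211;  u_104 = 94;  u_105 = 24;  u_106 = 81
  u_107 = 189;  u_108 = 143;  u_109 = 148;  u_110 = 212;  u_111 = 197;  u_112 = 87
  u_113 = 247;  u_114 = 98;  u_115 = 76;  u_116 = 197;  u_117 = 133;  u_118 = 35
  u_119 = 200;  u_120 = 0;  u_121 = 65;  u_122 = 191;  u_123 = 11;  u_124 = 102
  u_125 = 192;  u_126 = 169;  u_127 = 237;  u_128 = 103;  u_129 = 92;  u_130 = 204
  u_131 = 13;  u_132 = 39;  u_133 = 143;  u_134 = 170;  u_135 = 180;  u_136 = 253
  u_137 = 117;  u_138 = 219;  u_139 = 16;  u_140 = 120;  u_141 = 41;  u_142 = 143
  u_143 = 3;  u_144 = 110;  u_145 = 104;  u_146 = 193;  u_147 = 157;  u_148 = 255
  u_149 = 164;  u_150 = 68;  u_151 = 149;  u_152 = 247;  u_153 = 231;  u_154 = 242
  u_155 = 28;  u_156 = 245;  u_157 = 229;  u_158 = 83;  u_159 = 216;  u_160 = 112
  u_161 = 81;  u_162 = 95;  u_163 = 187;  u_164 = 118;  u_165 = 16;  u_166 = 153
  u_167 = 205;  u_168 = 87;  u_169 = 108;  u_170 = 60;  u_171 = 93;  u_172 = 199
  u_173 = 255;  u_174 = 58;  u_175 = 132;  u_176 = 173;  u_177 = 213;  u_178 = 139
  u_179 = 32;  u_180 = 232;  u_181 = 185;  u_182 = 47;  u_183 = 51;  u_184 = 126
  u_185 = 184;  u_186 = 49;  u_187 = 125;  u_188 = 111;  u_189 = 180;  u_190 = 180
  u_191 = 101;  u_192 = 151;  u_193 = 215;  u_194 = 130;  u_195 = 236;  u_196 = 37
  u_197 = 69;  u_198 = 131;  u_199 = 232;  u_200 = 224;  u_201 = 97;  u_202 = 255
  u_203 = 107;  u_204 = 134;  u_205 = 96;  u_206 = 137;  u_207 = 173;  u_208 = 71
  u_209 = 124;  u_210 = 172;  u_211 = 173;  u_212 = 103;  u_213 = 111;  u_214 = 202
  u_215 = 84;  u_216 = 93;  u_217 = 53;  u_218 = 59;  u_219 = 48;  u_220 = 88
  u_221 = 73;  u_222 = 207;  u_223 = 99;  u_224 = 142;  u_225 = 8;  u_226 = 161
  u_227 = 93;  u_228 = 223;  u_229 = 196;  u_230 = 36;  u_231 = 53;  u_232 = 55
  u_233 = 199;  u_234 = 18;  u_235 = 188;  u_236 = 85;  u_237 = 165;  u_238 = 179
  u_239 = 248;  u_240 = 80;  u_241 = 113;  u_242 = 159;  u_243 = 27;  u_244 = 150
  u_245 = 176;  u_246 = 121;  u_247 = 141;  u_248 = 55;  u_249 = 140;  u_250 = 28
  u_251 = 253;  u_252 = 7;  u_253 = 223;  u_254 = 90;  u_255 = 36;  u_256 = 13
  u_257 = 149;  u_258 = 235;  u_259 = 64;  u_260 = 200;  u_261 = 217;  u_262 = 111
  u_263 = 147;  u_264 = 158;  u_265 = 88;  u_266 = 17;  u_267 = 61;  u_268 = 79
  u_269 = 212;  u_270 = 148;  u_271 = 5;  u_272 = 215;  u_273 = 183;  u_274 = 162
  u_275 = 140
u_276 = 188·140 + 84·162 + 94·183 + 154·215 + 1·5 = 133
u_277 = 188·133 + 84·140 + 94·162 + 154·183 + 1·215 = 5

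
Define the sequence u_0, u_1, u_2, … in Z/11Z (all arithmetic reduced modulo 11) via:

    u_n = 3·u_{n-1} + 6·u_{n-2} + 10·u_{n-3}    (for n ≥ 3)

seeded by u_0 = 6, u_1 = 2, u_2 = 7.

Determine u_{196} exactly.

7

u_3 = 3·7 + 6·2 + 10·6 = 5
u_4 = 3·5 + 6·7 + 10·2 = 0
u_5 = 3·0 + 6·5 + 10·7 = 1
u_6 = 3·1 + 6·0 + 10·5 = 9
u_7 = 3·9 + 6·1 + 10·0 = 0
u_8 = 3·0 + 6·9 + 10·1 = 9
Continuing the recurrence:
  u_9 = 7;  u_10 = 9;  u_11 = 5;  u_12 = 7;  u_13 = 9;  u_14 = 9
  u_15 = 8;  u_16 = 3;  u_17 = 4;  u_18 = 0;  u_19 = 10;  u_20 = 4
  u_21 = 6;  u_22 = 10;  u_23 = 7;  u_24 = 9;  u_25 = 4;  u_26 = 4
  u_27 = 5;  u_28 = 2;  u_29 = 10;  u_30 = 4;  u_31 = 4;  u_32 = 4
  u_33 = 10;  u_34 = 6;  u_35 = 8;  u_36 = 6;  u_37 = 5;  u_38 = 10
  u_39 = 10;  u_40 = 8;  u_41 = 8;  u_42 = 7;  u_43 = 6;  u_44 = 8
  u_45 = 9;  u_46 = 3;  u_47 = 0;  u_48 = 9;  u_49 = 2;  u_50 = 5
  u_51 = 7;  u_52 = 5;  u_53 = 8;  u_54 = 3;  u_55 = 8;  u_56 = 1
  u_57 = 4;  u_58 = 10;  u_59 = 9;  u_60 = 6;  u_61 = 7;  u_62 = 4
  u_63 = 4;  u_64 = 7;  u_65 = 8;  u_66 = 7;  u_67 = 7;  u_68 = 0
  u_69 = 2;  u_70 = 10;  u_71 = 9;  u_72 = 8;  u_73 = 2;  u_74 = 1
  u_75 = 7;  u_76 = 3;  u_77 = 6;  u_78 = 7;  u_79 = 10;  u_80 = 0
  u_81 = 9;  u_82 = 6;  u_83 = 6;  u_84 = 1;  u_85 = 0;  u_86 = 0
  u_87 = 10;  u_88 = 8;  u_89 = 7;  u_90 = 4;  u_91 = 2;  u_92 = 1
  u_93 = 0;  u_94 = 4;  u_95 = 0;  u_96 = 2;  u_97 = 2;  u_98 = 7
  u_99 = 9;  u_100 = 1;  u_101 = 6;  u_102 = 4;  u_103 = 3;  u_104 = 5
  u_105 = 7;  u_106 = 4;  u_107 = 5;  u_108 = 10;  u_109 = 1;  u_110 = 3
  u_111 = 5;  u_112 = 10;  u_113 = 2;  u_114 = 6;  u_115 = 9;  u_116 = 6
  u_117 = 0;  u_118 = 5;  u_119 = 9;  u_120 = 2;  u_121 = 0;  u_122 = 3
  u_123 = 7;  u_124 = 6;  u_125 = 2;  u_126 = 2;  u_127 = 1;  u_128 = 2
  u_129 = 10;  u_130 = 8;  u_131 = 5;  u_132 = 9;  u_133 = 5;  u_134 = 9
  u_135 = 4;  u_136 = 6;  u_137 = 0;  u_138 = 10;  u_139 = 2;  u_140 = 0
  u_141 = 2;  u_142 = 4;  u_143 = 2;  u_144 = 6;  u_145 = 4;  u_146 = 2
  u_147 = 2;  u_148 = 3;  u_149 = 8;  u_150 = 7;  u_151 = 0;  u_152 = 1
  u_153 = 7;  u_154 = 5;  u_155 = 1;  u_156 = 4;  u_157 = 2;  u_158 = 7
  u_159 = 7;  u_160 = 6;  u_161 = 9;  u_162 = 1;  u_163 = 7;  u_164 = 7
  u_165 = 7;  u_166 = 1;  u_167 = 5;  u_168 = 3;  u_169 = 5;  u_170 = 6
  u_171 = 1;  u_172 = 1;  u_173 = 3;  u_174 = 3;  u_175 = 4;  u_176 = 5
  u_177 = 3;  u_178 = 2;  u_179 = 8;  u_180 = 0;  u_181 = 2;  u_182 = 9
  u_183 = 6;  u_184 = 4;  u_185 = 6;  u_186 = 3;  u_187 = 8;  u_188 = 3
  u_189 = 10;  u_190 = 7;  u_191 = 1;  u_192 = 2;  u_193 = 5;  u_194 = 4
u_195 = 3·4 + 6·5 + 10·2 = 7
u_196 = 3·7 + 6·4 + 10·5 = 7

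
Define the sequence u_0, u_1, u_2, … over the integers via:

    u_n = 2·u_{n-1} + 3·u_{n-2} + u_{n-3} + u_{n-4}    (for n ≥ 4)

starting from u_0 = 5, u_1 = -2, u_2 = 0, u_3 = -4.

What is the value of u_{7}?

-215

u_4 = 2·-4 + 3·0 + 1·-2 + 1·5 = -5
u_5 = 2·-5 + 3·-4 + 1·0 + 1·-2 = -24
u_6 = 2·-24 + 3·-5 + 1·-4 + 1·0 = -67
u_7 = 2·-67 + 3·-24 + 1·-5 + 1·-4 = -215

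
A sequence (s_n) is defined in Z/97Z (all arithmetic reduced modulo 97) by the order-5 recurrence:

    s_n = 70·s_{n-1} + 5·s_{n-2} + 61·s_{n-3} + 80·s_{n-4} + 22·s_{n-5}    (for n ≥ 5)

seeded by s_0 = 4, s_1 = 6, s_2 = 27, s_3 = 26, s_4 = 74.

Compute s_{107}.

82

s_5 = 70·74 + 5·26 + 61·27 + 80·6 + 22·4 = 56
s_6 = 70·56 + 5·74 + 61·26 + 80·27 + 22·6 = 20
s_7 = 70·20 + 5·56 + 61·74 + 80·26 + 22·27 = 41
s_8 = 70·41 + 5·20 + 61·56 + 80·74 + 22·26 = 74
s_9 = 70·74 + 5·41 + 61·20 + 80·56 + 22·74 = 6
s_10 = 70·6 + 5·74 + 61·41 + 80·20 + 22·56 = 12
Continuing the recurrence:
  s_11 = 83;  s_12 = 60;  s_13 = 83;  s_14 = 43;  s_15 = 21;  s_16 = 85
  s_17 = 51;  s_18 = 66;  s_19 = 76;  s_20 = 18;  s_21 = 73;  s_22 = 39
  s_23 = 85;  s_24 = 33;  s_25 = 1;  s_26 = 58;  s_27 = 59;  s_28 = 67
  s_29 = 17;  s_30 = 86;  s_31 = 86;  s_32 = 80;  s_33 = 45;  s_34 = 45
  s_35 = 52;  s_36 = 61;  s_37 = 25;  s_38 = 20;  s_39 = 17;  s_40 = 12
  s_41 = 55;  s_42 = 16;  s_43 = 47;  s_44 = 8;  s_45 = 33;  s_46 = 44
  s_47 = 85;  s_48 = 60;  s_49 = 37;  s_50 = 2;  s_51 = 16;  s_52 = 66
  s_53 = 81;  s_54 = 93;  s_55 = 43;  s_56 = 80;  s_57 = 20;  s_58 = 65
  s_59 = 78;  s_60 = 92;  s_61 = 90;  s_62 = 86;  s_63 = 61;  s_64 = 60
  s_65 = 60;  s_66 = 9;  s_67 = 13;  s_68 = 87;  s_69 = 20;  s_70 = 12
  s_71 = 16;  s_72 = 43;  s_73 = 61;  s_74 = 71;  s_75 = 33;  s_76 = 90
  s_77 = 35;  s_78 = 4;  s_79 = 59;  s_80 = 49;  s_81 = 19;  s_82 = 56
  s_83 = 75;  s_84 = 73;  s_85 = 53;  s_86 = 65;  s_87 = 10;  s_88 = 11
  s_89 = 58;  s_90 = 33;  s_91 = 69;  s_92 = 30;  s_93 = 28;  s_94 = 50
  s_95 = 76;  s_96 = 41;  s_97 = 82;  s_98 = 65;  s_99 = 91;  s_100 = 62
  s_101 = 23;  s_102 = 22;  s_103 = 82;  s_104 = 53;  s_105 = 33
s_106 = 70·33 + 5·53 + 61·82 + 80·22 + 22·23 = 46
s_107 = 70·46 + 5·33 + 61·53 + 80·82 + 22·22 = 82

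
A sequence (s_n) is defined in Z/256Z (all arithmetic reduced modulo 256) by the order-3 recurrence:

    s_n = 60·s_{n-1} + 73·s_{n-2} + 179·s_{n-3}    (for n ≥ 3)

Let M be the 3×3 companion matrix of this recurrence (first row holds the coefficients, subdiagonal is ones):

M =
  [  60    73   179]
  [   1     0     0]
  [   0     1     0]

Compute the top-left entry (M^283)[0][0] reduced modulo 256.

(M^283)[0][0] is the top entry after applying M 283 times to the unit state (1, 0, 0). Equivalently it is h_{285} for the auxiliary sequence (h_n) obeying the same recurrence with h_2 = 1 and h_i = 0 for 0 ≤ i < 2:
h_3 = 60·1 + 73·0 + 179·0 = 60
h_4 = 60·60 + 73·1 + 179·0 = 89
h_5 = 60·89 + 73·60 + 179·1 = 171
h_6 = 60·171 + 73·89 + 179·60 = 105
h_7 = 60·105 + 73·171 + 179·89 = 154
h_8 = 60·154 + 73·105 + 179·171 = 154
Continuing the recurrence:
  h_9 = 109;  h_10 = 36;  h_11 = 51;  h_12 = 111;  h_13 = 187;  h_14 = 36
  h_15 = 96;  h_16 = 133;  h_17 = 184;  h_18 = 45;  h_19 = 3;  h_20 = 49
  h_21 = 206;  h_22 = 90;  h_23 = 25;  h_24 = 144;  h_25 = 207;  h_26 = 15
  h_27 = 59;  h_28 = 216;  h_29 = 240;  h_30 = 25;  h_31 = 84;  h_32 = 161
  h_33 = 43;  h_34 = 185;  h_35 = 50;  h_36 = 138;  h_37 = 245;  h_38 = 188
  h_39 = 107;  h_40 = 255;  h_41 = 187;  h_42 = 92;  h_43 = 48;  h_44 = 61
  h_45 = 80;  h_46 = 181;  h_47 = 227;  h_48 = 193;  h_49 = 134;  h_50 = 42
  h_51 = 1;  h_52 = 232;  h_53 = 7;  h_54 = 127;  h_55 = 251;  h_56 = 240
  h_57 = 160;  h_58 = 113;  h_59 = 236;  h_60 = 105;  h_61 = 235;  h_62 = 9
  h_63 = 138;  h_64 = 58;  h_65 = 61;  h_66 = 84;  h_67 = 163;  h_68 = 207
  h_69 = 187;  h_70 = 212;  h_71 = 192;  h_72 = 53;  h_73 = 104;  h_74 = 189
  h_75 = 3;  h_76 = 81;  h_77 = 254;  h_78 = 186;  h_79 = 169;  h_80 = 64
  h_81 = 63;  h_82 = 47;  h_83 = 187;  h_84 = 72;  h_85 = 16;  h_86 = 9
  h_87 = 4;  h_88 = 177;  h_89 = 235;  h_90 = 89;  h_91 = 162;  h_92 = 170
  h_93 = 69;  h_94 = 236;  h_95 = 219;  h_96 = 223;  h_97 = 187;  h_98 = 140
  h_99 = 16;  h_100 = 109;  h_101 = 0;  h_102 = 69;  h_103 = 99;  h_104 = 225
  h_105 = 54;  h_106 = 10;  h_107 = 17;  h_108 = 152;  h_109 = 119;  h_110 = 31
  h_111 = 123;  h_112 = 224;  h_113 = 64;  h_114 = 225;  h_115 = 156;  h_116 = 121
  h_117 = 43;  h_118 = 169;  h_119 = 122;  h_120 = 218;  h_121 = 13;  h_122 = 132
  h_123 = 19;  h_124 = 47;  h_125 = 187;  h_126 = 132;  h_127 = 32;  h_128 = 229
  h_129 = 24;  h_130 = 77;  h_131 = 3;  h_132 = 113;  h_133 = 46;  h_134 = 26
  h_135 = 57;  h_136 = 240;  h_137 = 175;  h_138 = 79;  h_139 = 59;  h_140 = 184
  h_141 = 48;  h_142 = 249;  h_143 = 180;  h_144 = 193;  h_145 = 171;  h_146 = 249
  h_147 = 18;  h_148 = 202;  h_149 = 149;  h_150 = 28;  h_151 = 75;  h_152 = 191
  h_153 = 187;  h_154 = 188;  h_155 = 240;  h_156 = 157;  h_157 = 176;  h_158 = 213
  h_159 = 227;  h_160 = 1;  h_161 = 230;  h_162 = 234;  h_163 = 33;  h_164 = 72
  h_165 = 231;  h_166 = 191;  h_167 = 251;  h_168 = 208;  h_169 = 224;  h_170 = 81
  h_171 = 76;  h_172 = 137;  h_173 = 107;  h_174 = 73;  h_175 = 106;  h_176 = 122
  h_177 = 221;  h_178 = 180;  h_179 = 131;  h_180 = 143;  h_181 = 187;  h_182 = 52
  h_183 = 128;  h_184 = 149;  h_185 = 200;  h_186 = 221;  h_187 = 3;  h_188 = 145
  h_189 = 94;  h_190 = 122;  h_191 = 201;  h_192 = 160;  h_193 = 31;  h_194 = 111
  h_195 = 187;  h_196 = 40;  h_197 = 80;  h_198 = 233;  h_199 = 100;  h_200 = 209
  h_201 = 107;  h_202 = 153;  h_203 = 130;  h_204 = 234;  h_205 = 229;  h_206 = 76
  h_207 = 187;  h_208 = 159;  h_209 = 187;  h_210 = 236;  h_211 = 208;  h_212 = 205
  h_213 = 96;  h_214 = 101;  h_215 = 99;  h_216 = 33;  h_217 = 150;  h_218 = 202
  h_219 = 49;  h_220 = 248;  h_221 = 87;  h_222 = 95;  h_223 = 123;  h_224 = 192
  h_225 = 128;  h_226 = 193;  h_227 = 252;  h_228 = 153;  h_229 = 171;  h_230 = 233
  h_231 = 90;  h_232 = 26;  h_233 = 173;  h_234 = 228;  h_235 = 243;  h_236 = 239
  h_237 = 187;  h_238 = 228;  h_239 = 224;  h_240 = 69;  h_241 = 120;  h_242 = 109
  h_243 = 3;  h_244 = 177;  h_245 = 142;  h_246 = 218;  h_247 = 89;  h_248 = 80
  h_249 = 143;  h_250 = 143;  h_251 = 59;  h_252 = 152;  h_253 = 112;  h_254 = 217
  h_255 = 20;  h_256 = 225;  h_257 = 43;  h_258 = 57;  h_259 = 242;  h_260 = 10
  h_261 = 53;  h_262 = 124;  h_263 = 43;  h_264 = 127;  h_265 = 187;  h_266 = 28
  h_267 = 176;  h_268 = 253;  h_269 = 16;  h_270 = 245;  h_271 = 227;  h_272 = 65
  h_273 = 70;  h_274 = 170;  h_275 = 65;  h_276 = 168;  h_277 = 199;  h_278 = 255
  h_279 = 251;  h_280 = 176;  h_281 = 32;  h_282 = 49;  h_283 = 172
h_284 = 60·172 + 73·49 + 179·32 = 169
h_285 = 60·169 + 73·172 + 179·49 = 235

235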